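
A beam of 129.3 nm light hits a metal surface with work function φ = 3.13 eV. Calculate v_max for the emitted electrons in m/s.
1.5073e+06 m/s

First, find the maximum kinetic energy:
E_photon = hc/λ = 9.5889 eV
KE_max = E_photon - φ = 9.5889 - 3.13 = 6.4589 eV

Convert to Joules: KE_max = 6.4589 × 1.602×10⁻¹⁹ J = 1.0348e-18 J

Then use KE = ½mv² to find velocity:
v = √(2·KE/m) = √(2 × 1.0348e-18 J / 9.109e-31 kg)
v = 1.5073e+06 m/s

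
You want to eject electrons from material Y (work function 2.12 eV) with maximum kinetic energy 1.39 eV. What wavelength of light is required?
353.23 nm

From Einstein's equation: KE_max = hc/λ - φ

Rearranging for λ:
hc/λ = KE_max + φ
λ = hc/(KE_max + φ)

Required photon energy:
E_photon = KE_max + φ = 1.39 + 2.12 = 3.51 eV

Required wavelength:
λ = hc/E_photon = (6.626×10⁻³⁴)(3×10⁸) / (3.51 × 1.602×10⁻¹⁹)
λ = 353.23 nm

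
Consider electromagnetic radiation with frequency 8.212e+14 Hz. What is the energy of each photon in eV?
3.3962 eV

Using E = hf:

E = hf = (6.626×10⁻³⁴ J·s)(8.212e+14 Hz)
E = 3.3962 eV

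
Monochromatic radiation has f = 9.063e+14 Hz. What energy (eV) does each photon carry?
3.7482 eV

Using E = hf:

E = hf = (6.626×10⁻³⁴ J·s)(9.063e+14 Hz)
E = 3.7482 eV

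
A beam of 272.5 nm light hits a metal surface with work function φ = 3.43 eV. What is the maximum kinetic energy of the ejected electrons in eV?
1.1199 eV

Using Einstein's photoelectric equation: KE_max = hf - φ = hc/λ - φ

First, calculate the photon energy:
E_photon = hc/λ = (6.626×10⁻³⁴ J·s)(3×10⁸ m/s) / (272.5×10⁻⁹ m)
E_photon = 4.5499 eV

Then, the maximum kinetic energy:
KE_max = E_photon - φ = 4.5499 eV - 3.43 eV = 1.1199 eV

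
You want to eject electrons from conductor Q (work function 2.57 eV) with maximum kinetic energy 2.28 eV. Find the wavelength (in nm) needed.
255.64 nm

From Einstein's equation: KE_max = hc/λ - φ

Rearranging for λ:
hc/λ = KE_max + φ
λ = hc/(KE_max + φ)

Required photon energy:
E_photon = KE_max + φ = 2.28 + 2.57 = 4.85 eV

Required wavelength:
λ = hc/E_photon = (6.626×10⁻³⁴)(3×10⁸) / (4.85 × 1.602×10⁻¹⁹)
λ = 255.64 nm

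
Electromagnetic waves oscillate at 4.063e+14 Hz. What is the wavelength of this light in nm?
737.86 nm

Using the wave equation: c = fλ

Solving for wavelength:
λ = c/f = (3×10⁸ m/s) / (4.063e+14 Hz)
λ = 737.86 nm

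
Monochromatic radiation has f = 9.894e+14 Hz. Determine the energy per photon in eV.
4.0918 eV

Using E = hf:

E = hf = (6.626×10⁻³⁴ J·s)(9.894e+14 Hz)
E = 4.0918 eV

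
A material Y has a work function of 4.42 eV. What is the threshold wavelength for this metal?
280.51 nm

The threshold wavelength is when the photon energy equals the work function:
hc/λ₀ = φ

Solving for λ₀:
λ₀ = hc/φ = (6.626×10⁻³⁴ J·s)(3×10⁸ m/s) / (4.42 eV × 1.602×10⁻¹⁹ J/eV)
λ₀ = 280.51 nm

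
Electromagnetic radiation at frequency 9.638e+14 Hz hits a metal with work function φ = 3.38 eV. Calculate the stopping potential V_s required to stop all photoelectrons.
0.6060 V

The stopping potential V_s satisfies: eV_s = KE_max

First, find KE_max using Einstein's equation:
E_photon = hf = (6.626×10⁻³⁴ J·s)(9.638e+14 Hz) = 3.9860 eV
KE_max = E_photon - φ = 3.9860 - 3.38 = 0.6060 eV

Since eV_s = KE_max:
V_s = KE_max/e = 0.6060 V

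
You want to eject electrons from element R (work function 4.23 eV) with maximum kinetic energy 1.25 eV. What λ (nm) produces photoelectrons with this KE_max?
226.25 nm

From Einstein's equation: KE_max = hc/λ - φ

Rearranging for λ:
hc/λ = KE_max + φ
λ = hc/(KE_max + φ)

Required photon energy:
E_photon = KE_max + φ = 1.25 + 4.23 = 5.48 eV

Required wavelength:
λ = hc/E_photon = (6.626×10⁻³⁴)(3×10⁸) / (5.48 × 1.602×10⁻¹⁹)
λ = 226.25 nm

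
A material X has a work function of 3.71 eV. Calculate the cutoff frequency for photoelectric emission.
8.9707e+14 Hz

The threshold frequency is when the photon energy equals the work function:
hf₀ = φ

Solving for f₀:
f₀ = φ/h = (3.71 eV × 1.602×10⁻¹⁹ J/eV) / (6.626×10⁻³⁴ J·s)
f₀ = 8.9707e+14 Hz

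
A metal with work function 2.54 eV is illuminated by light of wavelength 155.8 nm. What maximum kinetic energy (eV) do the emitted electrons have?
5.4179 eV

Using Einstein's photoelectric equation: KE_max = hf - φ = hc/λ - φ

First, calculate the photon energy:
E_photon = hc/λ = (6.626×10⁻³⁴ J·s)(3×10⁸ m/s) / (155.8×10⁻⁹ m)
E_photon = 7.9579 eV

Then, the maximum kinetic energy:
KE_max = E_photon - φ = 7.9579 eV - 2.54 eV = 5.4179 eV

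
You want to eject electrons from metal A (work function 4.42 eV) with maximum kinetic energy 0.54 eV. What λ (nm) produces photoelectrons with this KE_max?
249.97 nm

From Einstein's equation: KE_max = hc/λ - φ

Rearranging for λ:
hc/λ = KE_max + φ
λ = hc/(KE_max + φ)

Required photon energy:
E_photon = KE_max + φ = 0.54 + 4.42 = 4.96 eV

Required wavelength:
λ = hc/E_photon = (6.626×10⁻³⁴)(3×10⁸) / (4.96 × 1.602×10⁻¹⁹)
λ = 249.97 nm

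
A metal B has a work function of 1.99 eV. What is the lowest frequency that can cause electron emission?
4.8118e+14 Hz

The threshold frequency is when the photon energy equals the work function:
hf₀ = φ

Solving for f₀:
f₀ = φ/h = (1.99 eV × 1.602×10⁻¹⁹ J/eV) / (6.626×10⁻³⁴ J·s)
f₀ = 4.8118e+14 Hz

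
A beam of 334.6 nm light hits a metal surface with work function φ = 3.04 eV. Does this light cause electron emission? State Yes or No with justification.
Yes

For photoemission, the photon energy must exceed the work function.

Photon energy: E = hc/λ = 3.7054 eV
Work function: φ = 3.04 eV

Since E_photon (3.7054 eV) > φ (3.04 eV), photoemission WILL occur.
The threshold wavelength is λ₀ = hc/φ = 407.8 nm.
Since 334.6 nm < 407.8 nm, the light has sufficient energy.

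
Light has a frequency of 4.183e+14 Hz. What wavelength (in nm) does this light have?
716.69 nm

Using the wave equation: c = fλ

Solving for wavelength:
λ = c/f = (3×10⁸ m/s) / (4.183e+14 Hz)
λ = 716.69 nm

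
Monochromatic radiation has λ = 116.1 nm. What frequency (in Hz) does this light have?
2.5822e+15 Hz

Using the wave equation: c = fλ

Solving for frequency:
f = c/λ = (3×10⁸ m/s) / (116.1×10⁻⁹ m)
f = 2.5822e+15 Hz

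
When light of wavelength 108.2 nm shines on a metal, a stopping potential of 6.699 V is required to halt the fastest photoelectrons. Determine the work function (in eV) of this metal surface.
4.76 eV

The stopping potential gives the maximum kinetic energy: KE_max = eV_s = 6.699 eV

From Einstein's photoelectric equation: KE_max = hc/λ - φ
Rearranging: φ = hc/λ - KE_max

Calculate photon energy:
E_photon = hc/λ = (6.626×10⁻³⁴ J·s)(3×10⁸ m/s) / (108.2×10⁻⁹ m) = 11.4588 eV

Therefore:
φ = 11.4588 - 6.699 = 4.76 eV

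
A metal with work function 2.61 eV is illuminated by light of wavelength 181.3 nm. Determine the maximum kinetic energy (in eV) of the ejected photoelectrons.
4.2286 eV

Using Einstein's photoelectric equation: KE_max = hf - φ = hc/λ - φ

First, calculate the photon energy:
E_photon = hc/λ = (6.626×10⁻³⁴ J·s)(3×10⁸ m/s) / (181.3×10⁻⁹ m)
E_photon = 6.8386 eV

Then, the maximum kinetic energy:
KE_max = E_photon - φ = 6.8386 eV - 2.61 eV = 4.2286 eV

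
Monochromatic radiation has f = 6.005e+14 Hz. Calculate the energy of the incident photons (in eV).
2.4835 eV

Using E = hf:

E = hf = (6.626×10⁻³⁴ J·s)(6.005e+14 Hz)
E = 2.4835 eV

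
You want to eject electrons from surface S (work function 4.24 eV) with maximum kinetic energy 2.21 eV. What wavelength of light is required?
192.22 nm

From Einstein's equation: KE_max = hc/λ - φ

Rearranging for λ:
hc/λ = KE_max + φ
λ = hc/(KE_max + φ)

Required photon energy:
E_photon = KE_max + φ = 2.21 + 4.24 = 6.45 eV

Required wavelength:
λ = hc/E_photon = (6.626×10⁻³⁴)(3×10⁸) / (6.45 × 1.602×10⁻¹⁹)
λ = 192.22 nm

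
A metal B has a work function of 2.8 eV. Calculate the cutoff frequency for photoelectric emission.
6.7704e+14 Hz

The threshold frequency is when the photon energy equals the work function:
hf₀ = φ

Solving for f₀:
f₀ = φ/h = (2.8 eV × 1.602×10⁻¹⁹ J/eV) / (6.626×10⁻³⁴ J·s)
f₀ = 6.7704e+14 Hz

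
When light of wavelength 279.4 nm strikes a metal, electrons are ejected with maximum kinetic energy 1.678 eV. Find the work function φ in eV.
2.76 eV

From Einstein's photoelectric equation: KE_max = hf - φ = hc/λ - φ

Rearranging for φ:
φ = hc/λ - KE_max

Calculate photon energy:
E_photon = hc/λ = 4.4375 eV

Therefore:
φ = 4.4375 - 1.678 = 2.76 eV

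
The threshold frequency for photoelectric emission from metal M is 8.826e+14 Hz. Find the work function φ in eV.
3.65 eV

At the threshold frequency, photon energy equals work function:
φ = hf₀

Calculating:
φ = (6.626×10⁻³⁴ J·s)(8.826e+14 Hz)
φ = 3.65 eV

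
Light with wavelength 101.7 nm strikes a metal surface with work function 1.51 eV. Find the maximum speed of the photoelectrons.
1.9384e+06 m/s

First, find the maximum kinetic energy:
E_photon = hc/λ = 12.1912 eV
KE_max = E_photon - φ = 12.1912 - 1.51 = 10.6812 eV

Convert to Joules: KE_max = 10.6812 × 1.602×10⁻¹⁹ J = 1.7113e-18 J

Then use KE = ½mv² to find velocity:
v = √(2·KE/m) = √(2 × 1.7113e-18 J / 9.109e-31 kg)
v = 1.9384e+06 m/s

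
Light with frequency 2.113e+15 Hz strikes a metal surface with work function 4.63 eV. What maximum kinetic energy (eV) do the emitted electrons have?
4.1087 eV

Using Einstein's photoelectric equation: KE_max = hf - φ

First, calculate the photon energy:
E_photon = hf = (6.626×10⁻³⁴ J·s)(2.113e+15 Hz)
E_photon = 8.7387 eV

Then, the maximum kinetic energy:
KE_max = E_photon - φ = 8.7387 eV - 4.63 eV = 4.1087 eV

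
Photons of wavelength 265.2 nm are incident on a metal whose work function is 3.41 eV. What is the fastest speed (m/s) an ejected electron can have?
6.6710e+05 m/s

First, find the maximum kinetic energy:
E_photon = hc/λ = 4.6751 eV
KE_max = E_photon - φ = 4.6751 - 3.41 = 1.2651 eV

Convert to Joules: KE_max = 1.2651 × 1.602×10⁻¹⁹ J = 2.0269e-19 J

Then use KE = ½mv² to find velocity:
v = √(2·KE/m) = √(2 × 2.0269e-19 J / 9.109e-31 kg)
v = 6.6710e+05 m/s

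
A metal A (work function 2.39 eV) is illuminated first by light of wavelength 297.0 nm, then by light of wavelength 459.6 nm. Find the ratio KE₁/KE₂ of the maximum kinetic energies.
5.8005

Using Einstein's equation: KE_max = hc/λ - φ

For λ₁ = 297.0 nm:
E₁ = hc/λ₁ = 4.1746 eV
KE₁ = E₁ - φ = 4.1746 - 2.39 = 1.7846 eV

For λ₂ = 459.6 nm:
E₂ = hc/λ₂ = 2.6977 eV
KE₂ = E₂ - φ = 2.6977 - 2.39 = 0.3077 eV

Ratio: KE₁/KE₂ = 1.7846/0.3077 = 5.8005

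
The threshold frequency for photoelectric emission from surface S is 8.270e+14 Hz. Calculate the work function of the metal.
3.42 eV

At the threshold frequency, photon energy equals work function:
φ = hf₀

Calculating:
φ = (6.626×10⁻³⁴ J·s)(8.270e+14 Hz)
φ = 3.42 eV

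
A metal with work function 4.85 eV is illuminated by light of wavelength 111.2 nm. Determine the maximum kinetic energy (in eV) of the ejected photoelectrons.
6.2997 eV

Using Einstein's photoelectric equation: KE_max = hf - φ = hc/λ - φ

First, calculate the photon energy:
E_photon = hc/λ = (6.626×10⁻³⁴ J·s)(3×10⁸ m/s) / (111.2×10⁻⁹ m)
E_photon = 11.1497 eV

Then, the maximum kinetic energy:
KE_max = E_photon - φ = 11.1497 eV - 4.85 eV = 6.2997 eV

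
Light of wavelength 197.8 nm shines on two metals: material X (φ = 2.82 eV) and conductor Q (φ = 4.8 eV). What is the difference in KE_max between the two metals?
1.9800 eV

Using KE_max = hc/λ - φ for each metal:

Photon energy: E = hc/λ = 6.2682 eV

For material X (φ₁ = 2.82 eV):
KE₁ = E - φ₁ = 6.2682 - 2.82 = 3.4482 eV

For conductor Q (φ₂ = 4.8 eV):
KE₂ = E - φ₂ = 6.2682 - 4.8 = 1.4682 eV

Difference:
ΔKE = KE₁ - KE₂ = 3.4482 - 1.4682 = 1.9800 eV

Note: The difference equals the difference in work functions: 4.8 - 2.82 = 1.98 eV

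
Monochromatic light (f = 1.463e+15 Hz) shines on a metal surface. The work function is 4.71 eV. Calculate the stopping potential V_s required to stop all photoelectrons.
1.3405 V

The stopping potential V_s satisfies: eV_s = KE_max

First, find KE_max using Einstein's equation:
E_photon = hf = (6.626×10⁻³⁴ J·s)(1.463e+15 Hz) = 6.0505 eV
KE_max = E_photon - φ = 6.0505 - 4.71 = 1.3405 eV

Since eV_s = KE_max:
V_s = KE_max/e = 1.3405 V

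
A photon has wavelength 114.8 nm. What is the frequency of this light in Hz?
2.6114e+15 Hz

Using the wave equation: c = fλ

Solving for frequency:
f = c/λ = (3×10⁸ m/s) / (114.8×10⁻⁹ m)
f = 2.6114e+15 Hz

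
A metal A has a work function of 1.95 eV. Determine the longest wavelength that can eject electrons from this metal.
635.82 nm

The threshold wavelength is when the photon energy equals the work function:
hc/λ₀ = φ

Solving for λ₀:
λ₀ = hc/φ = (6.626×10⁻³⁴ J·s)(3×10⁸ m/s) / (1.95 eV × 1.602×10⁻¹⁹ J/eV)
λ₀ = 635.82 nm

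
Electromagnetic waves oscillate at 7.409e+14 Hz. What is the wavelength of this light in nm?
404.63 nm

Using the wave equation: c = fλ

Solving for wavelength:
λ = c/f = (3×10⁸ m/s) / (7.409e+14 Hz)
λ = 404.63 nm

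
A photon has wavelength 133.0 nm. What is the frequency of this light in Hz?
2.2541e+15 Hz

Using the wave equation: c = fλ

Solving for frequency:
f = c/λ = (3×10⁸ m/s) / (133.0×10⁻⁹ m)
f = 2.2541e+15 Hz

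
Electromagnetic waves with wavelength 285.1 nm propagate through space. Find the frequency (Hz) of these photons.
1.0515e+15 Hz

Using the wave equation: c = fλ

Solving for frequency:
f = c/λ = (3×10⁸ m/s) / (285.1×10⁻⁹ m)
f = 1.0515e+15 Hz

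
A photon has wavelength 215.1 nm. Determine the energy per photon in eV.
5.7640 eV

Using E = hf = hc/λ:

E = hc/λ = (6.626×10⁻³⁴ J·s)(3×10⁸ m/s) / (215.1×10⁻⁹ m)
E = 5.7640 eV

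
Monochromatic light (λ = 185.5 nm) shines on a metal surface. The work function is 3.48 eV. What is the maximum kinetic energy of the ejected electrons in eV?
3.2038 eV

Using Einstein's photoelectric equation: KE_max = hf - φ = hc/λ - φ

First, calculate the photon energy:
E_photon = hc/λ = (6.626×10⁻³⁴ J·s)(3×10⁸ m/s) / (185.5×10⁻⁹ m)
E_photon = 6.6838 eV

Then, the maximum kinetic energy:
KE_max = E_photon - φ = 6.6838 eV - 3.48 eV = 3.2038 eV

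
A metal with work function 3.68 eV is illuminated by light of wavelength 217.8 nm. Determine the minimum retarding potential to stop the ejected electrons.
2.0126 V

The stopping potential V_s satisfies: eV_s = KE_max

First, find KE_max using Einstein's equation:
E_photon = hc/λ = 5.6926 eV
KE_max = E_photon - φ = 5.6926 - 3.68 = 2.0126 eV

Since eV_s = KE_max:
V_s = KE_max/e = 2.0126 V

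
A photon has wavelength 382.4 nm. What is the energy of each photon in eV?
3.2423 eV

Using E = hf = hc/λ:

E = hc/λ = (6.626×10⁻³⁴ J·s)(3×10⁸ m/s) / (382.4×10⁻⁹ m)
E = 3.2423 eV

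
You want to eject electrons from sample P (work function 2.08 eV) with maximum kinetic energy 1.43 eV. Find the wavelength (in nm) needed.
353.23 nm

From Einstein's equation: KE_max = hc/λ - φ

Rearranging for λ:
hc/λ = KE_max + φ
λ = hc/(KE_max + φ)

Required photon energy:
E_photon = KE_max + φ = 1.43 + 2.08 = 3.51 eV

Required wavelength:
λ = hc/E_photon = (6.626×10⁻³⁴)(3×10⁸) / (3.51 × 1.602×10⁻¹⁹)
λ = 353.23 nm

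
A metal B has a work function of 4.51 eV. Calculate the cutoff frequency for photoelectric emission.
1.0905e+15 Hz

The threshold frequency is when the photon energy equals the work function:
hf₀ = φ

Solving for f₀:
f₀ = φ/h = (4.51 eV × 1.602×10⁻¹⁹ J/eV) / (6.626×10⁻³⁴ J·s)
f₀ = 1.0905e+15 Hz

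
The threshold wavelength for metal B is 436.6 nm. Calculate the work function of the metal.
2.84 eV

At the threshold wavelength, photon energy equals work function:
φ = hc/λ₀

Calculating:
φ = (6.626×10⁻³⁴ J·s)(3×10⁸ m/s) / (436.6×10⁻⁹ m)
φ = 2.84 eV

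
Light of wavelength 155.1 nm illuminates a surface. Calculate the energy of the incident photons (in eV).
7.9938 eV

Using E = hf = hc/λ:

E = hc/λ = (6.626×10⁻³⁴ J·s)(3×10⁸ m/s) / (155.1×10⁻⁹ m)
E = 7.9938 eV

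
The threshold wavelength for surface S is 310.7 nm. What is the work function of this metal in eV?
3.99 eV

At the threshold wavelength, photon energy equals work function:
φ = hc/λ₀

Calculating:
φ = (6.626×10⁻³⁴ J·s)(3×10⁸ m/s) / (310.7×10⁻⁹ m)
φ = 3.99 eV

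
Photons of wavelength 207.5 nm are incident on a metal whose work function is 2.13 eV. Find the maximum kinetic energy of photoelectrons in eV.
3.8451 eV

Using Einstein's photoelectric equation: KE_max = hf - φ = hc/λ - φ

First, calculate the photon energy:
E_photon = hc/λ = (6.626×10⁻³⁴ J·s)(3×10⁸ m/s) / (207.5×10⁻⁹ m)
E_photon = 5.9751 eV

Then, the maximum kinetic energy:
KE_max = E_photon - φ = 5.9751 eV - 2.13 eV = 3.8451 eV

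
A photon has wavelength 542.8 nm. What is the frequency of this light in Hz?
5.5231e+14 Hz

Using the wave equation: c = fλ

Solving for frequency:
f = c/λ = (3×10⁸ m/s) / (542.8×10⁻⁹ m)
f = 5.5231e+14 Hz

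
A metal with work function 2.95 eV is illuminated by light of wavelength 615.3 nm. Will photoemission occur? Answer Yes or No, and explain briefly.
No

For photoemission, the photon energy must exceed the work function.

Photon energy: E = hc/λ = 2.0150 eV
Work function: φ = 2.95 eV

Since E_photon (2.0150 eV) < φ (2.95 eV), photoemission will NOT occur.
The threshold wavelength is λ₀ = hc/φ = 420.3 nm.
Since 615.3 nm > 420.3 nm, the photons lack sufficient energy.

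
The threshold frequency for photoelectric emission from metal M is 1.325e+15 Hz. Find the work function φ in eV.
5.48 eV

At the threshold frequency, photon energy equals work function:
φ = hf₀

Calculating:
φ = (6.626×10⁻³⁴ J·s)(1.325e+15 Hz)
φ = 5.48 eV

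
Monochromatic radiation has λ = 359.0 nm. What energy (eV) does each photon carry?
3.4536 eV

Using E = hf = hc/λ:

E = hc/λ = (6.626×10⁻³⁴ J·s)(3×10⁸ m/s) / (359.0×10⁻⁹ m)
E = 3.4536 eV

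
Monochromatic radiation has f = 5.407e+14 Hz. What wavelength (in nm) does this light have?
554.45 nm

Using the wave equation: c = fλ

Solving for wavelength:
λ = c/f = (3×10⁸ m/s) / (5.407e+14 Hz)
λ = 554.45 nm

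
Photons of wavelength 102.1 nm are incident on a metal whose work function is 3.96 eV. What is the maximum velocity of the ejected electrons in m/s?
1.6967e+06 m/s

First, find the maximum kinetic energy:
E_photon = hc/λ = 12.1434 eV
KE_max = E_photon - φ = 12.1434 - 3.96 = 8.1834 eV

Convert to Joules: KE_max = 8.1834 × 1.602×10⁻¹⁹ J = 1.3111e-18 J

Then use KE = ½mv² to find velocity:
v = √(2·KE/m) = √(2 × 1.3111e-18 J / 9.109e-31 kg)
v = 1.6967e+06 m/s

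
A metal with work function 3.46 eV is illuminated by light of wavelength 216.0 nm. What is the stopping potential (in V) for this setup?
2.2800 V

The stopping potential V_s satisfies: eV_s = KE_max

First, find KE_max using Einstein's equation:
E_photon = hc/λ = 5.7400 eV
KE_max = E_photon - φ = 5.7400 - 3.46 = 2.2800 eV

Since eV_s = KE_max:
V_s = KE_max/e = 2.2800 V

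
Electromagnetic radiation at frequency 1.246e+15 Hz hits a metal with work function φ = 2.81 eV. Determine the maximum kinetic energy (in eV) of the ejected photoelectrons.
2.3430 eV

Using Einstein's photoelectric equation: KE_max = hf - φ

First, calculate the photon energy:
E_photon = hf = (6.626×10⁻³⁴ J·s)(1.246e+15 Hz)
E_photon = 5.1530 eV

Then, the maximum kinetic energy:
KE_max = E_photon - φ = 5.1530 eV - 2.81 eV = 2.3430 eV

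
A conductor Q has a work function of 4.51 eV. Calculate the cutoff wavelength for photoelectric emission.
274.91 nm

The threshold wavelength is when the photon energy equals the work function:
hc/λ₀ = φ

Solving for λ₀:
λ₀ = hc/φ = (6.626×10⁻³⁴ J·s)(3×10⁸ m/s) / (4.51 eV × 1.602×10⁻¹⁹ J/eV)
λ₀ = 274.91 nm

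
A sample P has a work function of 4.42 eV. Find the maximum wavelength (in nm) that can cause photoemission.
280.51 nm

The threshold wavelength is when the photon energy equals the work function:
hc/λ₀ = φ

Solving for λ₀:
λ₀ = hc/φ = (6.626×10⁻³⁴ J·s)(3×10⁸ m/s) / (4.42 eV × 1.602×10⁻¹⁹ J/eV)
λ₀ = 280.51 nm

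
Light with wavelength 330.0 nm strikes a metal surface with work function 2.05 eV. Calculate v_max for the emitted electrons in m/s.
7.7492e+05 m/s

First, find the maximum kinetic energy:
E_photon = hc/λ = 3.7571 eV
KE_max = E_photon - φ = 3.7571 - 2.05 = 1.7071 eV

Convert to Joules: KE_max = 1.7071 × 1.602×10⁻¹⁹ J = 2.7351e-19 J

Then use KE = ½mv² to find velocity:
v = √(2·KE/m) = √(2 × 2.7351e-19 J / 9.109e-31 kg)
v = 7.7492e+05 m/s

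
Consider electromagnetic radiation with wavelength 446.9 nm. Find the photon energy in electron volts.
2.7743 eV

Using E = hf = hc/λ:

E = hc/λ = (6.626×10⁻³⁴ J·s)(3×10⁸ m/s) / (446.9×10⁻⁹ m)
E = 2.7743 eV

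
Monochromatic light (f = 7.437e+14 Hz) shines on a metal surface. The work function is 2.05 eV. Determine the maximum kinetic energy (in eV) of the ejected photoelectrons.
1.0257 eV

Using Einstein's photoelectric equation: KE_max = hf - φ

First, calculate the photon energy:
E_photon = hf = (6.626×10⁻³⁴ J·s)(7.437e+14 Hz)
E_photon = 3.0757 eV

Then, the maximum kinetic energy:
KE_max = E_photon - φ = 3.0757 eV - 2.05 eV = 1.0257 eV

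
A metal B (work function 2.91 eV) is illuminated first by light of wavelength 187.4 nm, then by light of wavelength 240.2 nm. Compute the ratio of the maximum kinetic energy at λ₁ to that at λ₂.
1.6459

Using Einstein's equation: KE_max = hc/λ - φ

For λ₁ = 187.4 nm:
E₁ = hc/λ₁ = 6.6160 eV
KE₁ = E₁ - φ = 6.6160 - 2.91 = 3.7060 eV

For λ₂ = 240.2 nm:
E₂ = hc/λ₂ = 5.1617 eV
KE₂ = E₂ - φ = 5.1617 - 2.91 = 2.2517 eV

Ratio: KE₁/KE₂ = 3.7060/2.2517 = 1.6459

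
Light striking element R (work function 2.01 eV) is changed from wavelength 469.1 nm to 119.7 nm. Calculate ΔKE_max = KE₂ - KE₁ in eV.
7.7149 eV

Using Einstein's equation: KE_max = hc/λ - φ

For λ₁ = 469.1 nm:
KE₁ = hc/λ₁ - φ = 2.6430 - 2.01 = 0.6330 eV

For λ₂ = 119.7 nm:
KE₂ = hc/λ₂ - φ = 10.3579 - 2.01 = 8.3479 eV

Change in KE:
ΔKE = KE₂ - KE₁ = 8.3479 - 0.6330 = 7.7149 eV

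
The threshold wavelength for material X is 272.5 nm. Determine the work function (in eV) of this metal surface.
4.55 eV

At the threshold wavelength, photon energy equals work function:
φ = hc/λ₀

Calculating:
φ = (6.626×10⁻³⁴ J·s)(3×10⁸ m/s) / (272.5×10⁻⁹ m)
φ = 4.55 eV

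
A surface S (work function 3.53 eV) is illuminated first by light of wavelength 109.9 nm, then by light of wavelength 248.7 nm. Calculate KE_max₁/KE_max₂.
5.3265

Using Einstein's equation: KE_max = hc/λ - φ

For λ₁ = 109.9 nm:
E₁ = hc/λ₁ = 11.2815 eV
KE₁ = E₁ - φ = 11.2815 - 3.53 = 7.7515 eV

For λ₂ = 248.7 nm:
E₂ = hc/λ₂ = 4.9853 eV
KE₂ = E₂ - φ = 4.9853 - 3.53 = 1.4553 eV

Ratio: KE₁/KE₂ = 7.7515/1.4553 = 5.3265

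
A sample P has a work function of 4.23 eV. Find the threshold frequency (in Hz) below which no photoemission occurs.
1.0228e+15 Hz

The threshold frequency is when the photon energy equals the work function:
hf₀ = φ

Solving for f₀:
f₀ = φ/h = (4.23 eV × 1.602×10⁻¹⁹ J/eV) / (6.626×10⁻³⁴ J·s)
f₀ = 1.0228e+15 Hz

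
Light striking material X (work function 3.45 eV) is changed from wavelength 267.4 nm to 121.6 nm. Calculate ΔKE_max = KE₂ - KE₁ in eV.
5.5594 eV

Using Einstein's equation: KE_max = hc/λ - φ

For λ₁ = 267.4 nm:
KE₁ = hc/λ₁ - φ = 4.6367 - 3.45 = 1.1867 eV

For λ₂ = 121.6 nm:
KE₂ = hc/λ₂ - φ = 10.1961 - 3.45 = 6.7461 eV

Change in KE:
ΔKE = KE₂ - KE₁ = 6.7461 - 1.1867 = 5.5594 eV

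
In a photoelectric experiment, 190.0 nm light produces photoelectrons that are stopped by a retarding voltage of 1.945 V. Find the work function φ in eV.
4.58 eV

The stopping potential gives the maximum kinetic energy: KE_max = eV_s = 1.945 eV

From Einstein's photoelectric equation: KE_max = hc/λ - φ
Rearranging: φ = hc/λ - KE_max

Calculate photon energy:
E_photon = hc/λ = (6.626×10⁻³⁴ J·s)(3×10⁸ m/s) / (190.0×10⁻⁹ m) = 6.5255 eV

Therefore:
φ = 6.5255 - 1.945 = 4.58 eV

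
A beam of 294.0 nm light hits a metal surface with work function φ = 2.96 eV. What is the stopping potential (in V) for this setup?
1.2571 V

The stopping potential V_s satisfies: eV_s = KE_max

First, find KE_max using Einstein's equation:
E_photon = hc/λ = 4.2171 eV
KE_max = E_photon - φ = 4.2171 - 2.96 = 1.2571 eV

Since eV_s = KE_max:
V_s = KE_max/e = 1.2571 V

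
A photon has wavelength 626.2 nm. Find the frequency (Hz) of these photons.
4.7875e+14 Hz

Using the wave equation: c = fλ

Solving for frequency:
f = c/λ = (3×10⁸ m/s) / (626.2×10⁻⁹ m)
f = 4.7875e+14 Hz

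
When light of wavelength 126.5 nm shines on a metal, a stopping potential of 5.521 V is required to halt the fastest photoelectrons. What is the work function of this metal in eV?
4.28 eV

The stopping potential gives the maximum kinetic energy: KE_max = eV_s = 5.521 eV

From Einstein's photoelectric equation: KE_max = hc/λ - φ
Rearranging: φ = hc/λ - KE_max

Calculate photon energy:
E_photon = hc/λ = (6.626×10⁻³⁴ J·s)(3×10⁸ m/s) / (126.5×10⁻⁹ m) = 9.8011 eV

Therefore:
φ = 9.8011 - 5.521 = 4.28 eV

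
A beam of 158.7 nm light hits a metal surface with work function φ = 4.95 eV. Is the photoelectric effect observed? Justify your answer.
Yes

For photoemission, the photon energy must exceed the work function.

Photon energy: E = hc/λ = 7.8125 eV
Work function: φ = 4.95 eV

Since E_photon (7.8125 eV) > φ (4.95 eV), photoemission WILL occur.
The threshold wavelength is λ₀ = hc/φ = 250.5 nm.
Since 158.7 nm < 250.5 nm, the light has sufficient energy.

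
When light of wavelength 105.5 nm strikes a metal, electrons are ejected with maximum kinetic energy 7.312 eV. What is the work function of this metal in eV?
4.44 eV

From Einstein's photoelectric equation: KE_max = hf - φ = hc/λ - φ

Rearranging for φ:
φ = hc/λ - KE_max

Calculate photon energy:
E_photon = hc/λ = 11.7521 eV

Therefore:
φ = 11.7521 - 7.312 = 4.44 eV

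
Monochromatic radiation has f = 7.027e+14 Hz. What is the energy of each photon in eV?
2.9061 eV

Using E = hf:

E = hf = (6.626×10⁻³⁴ J·s)(7.027e+14 Hz)
E = 2.9061 eV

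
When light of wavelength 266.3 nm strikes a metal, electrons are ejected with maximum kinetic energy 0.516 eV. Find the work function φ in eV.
4.14 eV

From Einstein's photoelectric equation: KE_max = hf - φ = hc/λ - φ

Rearranging for φ:
φ = hc/λ - KE_max

Calculate photon energy:
E_photon = hc/λ = 4.6558 eV

Therefore:
φ = 4.6558 - 0.516 = 4.14 eV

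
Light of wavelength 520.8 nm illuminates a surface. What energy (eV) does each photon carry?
2.3806 eV

Using E = hf = hc/λ:

E = hc/λ = (6.626×10⁻³⁴ J·s)(3×10⁸ m/s) / (520.8×10⁻⁹ m)
E = 2.3806 eV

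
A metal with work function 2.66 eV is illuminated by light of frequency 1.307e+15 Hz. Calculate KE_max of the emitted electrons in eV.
2.7453 eV

Using Einstein's photoelectric equation: KE_max = hf - φ

First, calculate the photon energy:
E_photon = hf = (6.626×10⁻³⁴ J·s)(1.307e+15 Hz)
E_photon = 5.4053 eV

Then, the maximum kinetic energy:
KE_max = E_photon - φ = 5.4053 eV - 2.66 eV = 2.7453 eV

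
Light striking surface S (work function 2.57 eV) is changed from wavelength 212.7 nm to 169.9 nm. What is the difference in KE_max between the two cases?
1.4684 eV

Using Einstein's equation: KE_max = hc/λ - φ

For λ₁ = 212.7 nm:
KE₁ = hc/λ₁ - φ = 5.8291 - 2.57 = 3.2591 eV

For λ₂ = 169.9 nm:
KE₂ = hc/λ₂ - φ = 7.2975 - 2.57 = 4.7275 eV

Change in KE:
ΔKE = KE₂ - KE₁ = 4.7275 - 3.2591 = 1.4684 eV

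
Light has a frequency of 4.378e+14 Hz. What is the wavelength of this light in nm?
684.77 nm

Using the wave equation: c = fλ

Solving for wavelength:
λ = c/f = (3×10⁸ m/s) / (4.378e+14 Hz)
λ = 684.77 nm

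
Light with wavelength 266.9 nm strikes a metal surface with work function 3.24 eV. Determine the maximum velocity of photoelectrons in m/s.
7.0310e+05 m/s

First, find the maximum kinetic energy:
E_photon = hc/λ = 4.6453 eV
KE_max = E_photon - φ = 4.6453 - 3.24 = 1.4053 eV

Convert to Joules: KE_max = 1.4053 × 1.602×10⁻¹⁹ J = 2.2516e-19 J

Then use KE = ½mv² to find velocity:
v = √(2·KE/m) = √(2 × 2.2516e-19 J / 9.109e-31 kg)
v = 7.0310e+05 m/s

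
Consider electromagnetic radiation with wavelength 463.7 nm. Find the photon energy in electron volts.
2.6738 eV

Using E = hf = hc/λ:

E = hc/λ = (6.626×10⁻³⁴ J·s)(3×10⁸ m/s) / (463.7×10⁻⁹ m)
E = 2.6738 eV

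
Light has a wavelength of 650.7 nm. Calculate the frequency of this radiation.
4.6072e+14 Hz

Using the wave equation: c = fλ

Solving for frequency:
f = c/λ = (3×10⁸ m/s) / (650.7×10⁻⁹ m)
f = 4.6072e+14 Hz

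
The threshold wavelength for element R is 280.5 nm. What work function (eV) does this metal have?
4.42 eV

At the threshold wavelength, photon energy equals work function:
φ = hc/λ₀

Calculating:
φ = (6.626×10⁻³⁴ J·s)(3×10⁸ m/s) / (280.5×10⁻⁹ m)
φ = 4.42 eV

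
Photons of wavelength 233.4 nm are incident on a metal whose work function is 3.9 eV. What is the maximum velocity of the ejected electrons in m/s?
7.0479e+05 m/s

First, find the maximum kinetic energy:
E_photon = hc/λ = 5.3121 eV
KE_max = E_photon - φ = 5.3121 - 3.9 = 1.4121 eV

Convert to Joules: KE_max = 1.4121 × 1.602×10⁻¹⁹ J = 2.2624e-19 J

Then use KE = ½mv² to find velocity:
v = √(2·KE/m) = √(2 × 2.2624e-19 J / 9.109e-31 kg)
v = 7.0479e+05 m/s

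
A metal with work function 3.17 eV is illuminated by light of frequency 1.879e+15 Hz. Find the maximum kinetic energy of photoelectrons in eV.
4.6009 eV

Using Einstein's photoelectric equation: KE_max = hf - φ

First, calculate the photon energy:
E_photon = hf = (6.626×10⁻³⁴ J·s)(1.879e+15 Hz)
E_photon = 7.7709 eV

Then, the maximum kinetic energy:
KE_max = E_photon - φ = 7.7709 eV - 3.17 eV = 4.6009 eV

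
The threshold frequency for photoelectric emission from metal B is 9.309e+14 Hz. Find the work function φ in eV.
3.85 eV

At the threshold frequency, photon energy equals work function:
φ = hf₀

Calculating:
φ = (6.626×10⁻³⁴ J·s)(9.309e+14 Hz)
φ = 3.85 eV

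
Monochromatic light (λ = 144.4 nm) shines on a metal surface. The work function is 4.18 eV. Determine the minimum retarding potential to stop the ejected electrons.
4.4062 V

The stopping potential V_s satisfies: eV_s = KE_max

First, find KE_max using Einstein's equation:
E_photon = hc/λ = 8.5862 eV
KE_max = E_photon - φ = 8.5862 - 4.18 = 4.4062 eV

Since eV_s = KE_max:
V_s = KE_max/e = 4.4062 V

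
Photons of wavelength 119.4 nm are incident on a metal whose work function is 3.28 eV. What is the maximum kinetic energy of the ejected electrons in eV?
7.1039 eV

Using Einstein's photoelectric equation: KE_max = hf - φ = hc/λ - φ

First, calculate the photon energy:
E_photon = hc/λ = (6.626×10⁻³⁴ J·s)(3×10⁸ m/s) / (119.4×10⁻⁹ m)
E_photon = 10.3839 eV

Then, the maximum kinetic energy:
KE_max = E_photon - φ = 10.3839 eV - 3.28 eV = 7.1039 eV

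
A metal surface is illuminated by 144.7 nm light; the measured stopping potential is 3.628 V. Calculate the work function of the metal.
4.94 eV

The stopping potential gives the maximum kinetic energy: KE_max = eV_s = 3.628 eV

From Einstein's photoelectric equation: KE_max = hc/λ - φ
Rearranging: φ = hc/λ - KE_max

Calculate photon energy:
E_photon = hc/λ = (6.626×10⁻³⁴ J·s)(3×10⁸ m/s) / (144.7×10⁻⁹ m) = 8.5684 eV

Therefore:
φ = 8.5684 - 3.628 = 4.94 eV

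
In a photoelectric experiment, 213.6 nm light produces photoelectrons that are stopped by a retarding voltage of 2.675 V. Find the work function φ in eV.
3.13 eV

The stopping potential gives the maximum kinetic energy: KE_max = eV_s = 2.675 eV

From Einstein's photoelectric equation: KE_max = hc/λ - φ
Rearranging: φ = hc/λ - KE_max

Calculate photon energy:
E_photon = hc/λ = (6.626×10⁻³⁴ J·s)(3×10⁸ m/s) / (213.6×10⁻⁹ m) = 5.8045 eV

Therefore:
φ = 5.8045 - 2.675 = 3.13 eV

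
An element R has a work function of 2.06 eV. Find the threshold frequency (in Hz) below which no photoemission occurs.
4.9811e+14 Hz

The threshold frequency is when the photon energy equals the work function:
hf₀ = φ

Solving for f₀:
f₀ = φ/h = (2.06 eV × 1.602×10⁻¹⁹ J/eV) / (6.626×10⁻³⁴ J·s)
f₀ = 4.9811e+14 Hz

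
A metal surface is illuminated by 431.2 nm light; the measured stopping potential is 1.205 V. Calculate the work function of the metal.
1.67 eV

The stopping potential gives the maximum kinetic energy: KE_max = eV_s = 1.205 eV

From Einstein's photoelectric equation: KE_max = hc/λ - φ
Rearranging: φ = hc/λ - KE_max

Calculate photon energy:
E_photon = hc/λ = (6.626×10⁻³⁴ J·s)(3×10⁸ m/s) / (431.2×10⁻⁹ m) = 2.8753 eV

Therefore:
φ = 2.8753 - 1.205 = 1.67 eV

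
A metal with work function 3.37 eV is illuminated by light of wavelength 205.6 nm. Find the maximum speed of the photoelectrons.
9.6738e+05 m/s

First, find the maximum kinetic energy:
E_photon = hc/λ = 6.0304 eV
KE_max = E_photon - φ = 6.0304 - 3.37 = 2.6604 eV

Convert to Joules: KE_max = 2.6604 × 1.602×10⁻¹⁹ J = 4.2624e-19 J

Then use KE = ½mv² to find velocity:
v = √(2·KE/m) = √(2 × 4.2624e-19 J / 9.109e-31 kg)
v = 9.6738e+05 m/s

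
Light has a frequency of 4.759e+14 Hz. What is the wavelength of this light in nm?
629.95 nm

Using the wave equation: c = fλ

Solving for wavelength:
λ = c/f = (3×10⁸ m/s) / (4.759e+14 Hz)
λ = 629.95 nm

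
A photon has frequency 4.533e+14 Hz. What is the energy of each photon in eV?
1.8747 eV

Using E = hf:

E = hf = (6.626×10⁻³⁴ J·s)(4.533e+14 Hz)
E = 1.8747 eV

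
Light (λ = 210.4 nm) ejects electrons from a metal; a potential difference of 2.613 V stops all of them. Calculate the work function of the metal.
3.28 eV

The stopping potential gives the maximum kinetic energy: KE_max = eV_s = 2.613 eV

From Einstein's photoelectric equation: KE_max = hc/λ - φ
Rearranging: φ = hc/λ - KE_max

Calculate photon energy:
E_photon = hc/λ = (6.626×10⁻³⁴ J·s)(3×10⁸ m/s) / (210.4×10⁻⁹ m) = 5.8928 eV

Therefore:
φ = 5.8928 - 2.613 = 3.28 eV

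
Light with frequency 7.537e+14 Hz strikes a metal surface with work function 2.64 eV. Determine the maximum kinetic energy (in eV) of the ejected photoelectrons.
0.4771 eV

Using Einstein's photoelectric equation: KE_max = hf - φ

First, calculate the photon energy:
E_photon = hf = (6.626×10⁻³⁴ J·s)(7.537e+14 Hz)
E_photon = 3.1171 eV

Then, the maximum kinetic energy:
KE_max = E_photon - φ = 3.1171 eV - 2.64 eV = 0.4771 eV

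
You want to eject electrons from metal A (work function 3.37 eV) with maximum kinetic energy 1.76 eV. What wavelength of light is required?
241.68 nm

From Einstein's equation: KE_max = hc/λ - φ

Rearranging for λ:
hc/λ = KE_max + φ
λ = hc/(KE_max + φ)

Required photon energy:
E_photon = KE_max + φ = 1.76 + 3.37 = 5.13 eV

Required wavelength:
λ = hc/E_photon = (6.626×10⁻³⁴)(3×10⁸) / (5.13 × 1.602×10⁻¹⁹)
λ = 241.68 nm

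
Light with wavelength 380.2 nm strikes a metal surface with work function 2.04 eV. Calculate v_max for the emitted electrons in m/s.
6.5537e+05 m/s

First, find the maximum kinetic energy:
E_photon = hc/λ = 3.2610 eV
KE_max = E_photon - φ = 3.2610 - 2.04 = 1.2210 eV

Convert to Joules: KE_max = 1.2210 × 1.602×10⁻¹⁹ J = 1.9563e-19 J

Then use KE = ½mv² to find velocity:
v = √(2·KE/m) = √(2 × 1.9563e-19 J / 9.109e-31 kg)
v = 6.5537e+05 m/s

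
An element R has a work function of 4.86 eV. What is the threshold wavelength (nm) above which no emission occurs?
255.11 nm

The threshold wavelength is when the photon energy equals the work function:
hc/λ₀ = φ

Solving for λ₀:
λ₀ = hc/φ = (6.626×10⁻³⁴ J·s)(3×10⁸ m/s) / (4.86 eV × 1.602×10⁻¹⁹ J/eV)
λ₀ = 255.11 nm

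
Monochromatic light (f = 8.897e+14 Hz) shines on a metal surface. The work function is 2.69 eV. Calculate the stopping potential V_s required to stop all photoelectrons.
0.9895 V

The stopping potential V_s satisfies: eV_s = KE_max

First, find KE_max using Einstein's equation:
E_photon = hf = (6.626×10⁻³⁴ J·s)(8.897e+14 Hz) = 3.6795 eV
KE_max = E_photon - φ = 3.6795 - 2.69 = 0.9895 eV

Since eV_s = KE_max:
V_s = KE_max/e = 0.9895 V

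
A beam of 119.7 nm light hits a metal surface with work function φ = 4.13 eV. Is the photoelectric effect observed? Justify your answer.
Yes

For photoemission, the photon energy must exceed the work function.

Photon energy: E = hc/λ = 10.3579 eV
Work function: φ = 4.13 eV

Since E_photon (10.3579 eV) > φ (4.13 eV), photoemission WILL occur.
The threshold wavelength is λ₀ = hc/φ = 300.2 nm.
Since 119.7 nm < 300.2 nm, the light has sufficient energy.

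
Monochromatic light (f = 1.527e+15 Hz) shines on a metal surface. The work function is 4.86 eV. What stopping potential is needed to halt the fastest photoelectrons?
1.4552 V

The stopping potential V_s satisfies: eV_s = KE_max

First, find KE_max using Einstein's equation:
E_photon = hf = (6.626×10⁻³⁴ J·s)(1.527e+15 Hz) = 6.3152 eV
KE_max = E_photon - φ = 6.3152 - 4.86 = 1.4552 eV

Since eV_s = KE_max:
V_s = KE_max/e = 1.4552 V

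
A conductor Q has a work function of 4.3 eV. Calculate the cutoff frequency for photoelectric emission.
1.0397e+15 Hz

The threshold frequency is when the photon energy equals the work function:
hf₀ = φ

Solving for f₀:
f₀ = φ/h = (4.3 eV × 1.602×10⁻¹⁹ J/eV) / (6.626×10⁻³⁴ J·s)
f₀ = 1.0397e+15 Hz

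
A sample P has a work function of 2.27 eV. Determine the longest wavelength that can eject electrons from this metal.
546.19 nm

The threshold wavelength is when the photon energy equals the work function:
hc/λ₀ = φ

Solving for λ₀:
λ₀ = hc/φ = (6.626×10⁻³⁴ J·s)(3×10⁸ m/s) / (2.27 eV × 1.602×10⁻¹⁹ J/eV)
λ₀ = 546.19 nm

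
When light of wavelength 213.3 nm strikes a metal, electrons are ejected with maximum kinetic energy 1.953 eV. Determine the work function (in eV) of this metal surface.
3.86 eV

From Einstein's photoelectric equation: KE_max = hf - φ = hc/λ - φ

Rearranging for φ:
φ = hc/λ - KE_max

Calculate photon energy:
E_photon = hc/λ = 5.8127 eV

Therefore:
φ = 5.8127 - 1.953 = 3.86 eV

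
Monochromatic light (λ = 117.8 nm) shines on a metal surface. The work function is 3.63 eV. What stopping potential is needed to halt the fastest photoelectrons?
6.8950 V

The stopping potential V_s satisfies: eV_s = KE_max

First, find KE_max using Einstein's equation:
E_photon = hc/λ = 10.5250 eV
KE_max = E_photon - φ = 10.5250 - 3.63 = 6.8950 eV

Since eV_s = KE_max:
V_s = KE_max/e = 6.8950 V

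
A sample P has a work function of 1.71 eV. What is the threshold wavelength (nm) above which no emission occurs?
725.05 nm

The threshold wavelength is when the photon energy equals the work function:
hc/λ₀ = φ

Solving for λ₀:
λ₀ = hc/φ = (6.626×10⁻³⁴ J·s)(3×10⁸ m/s) / (1.71 eV × 1.602×10⁻¹⁹ J/eV)
λ₀ = 725.05 nm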